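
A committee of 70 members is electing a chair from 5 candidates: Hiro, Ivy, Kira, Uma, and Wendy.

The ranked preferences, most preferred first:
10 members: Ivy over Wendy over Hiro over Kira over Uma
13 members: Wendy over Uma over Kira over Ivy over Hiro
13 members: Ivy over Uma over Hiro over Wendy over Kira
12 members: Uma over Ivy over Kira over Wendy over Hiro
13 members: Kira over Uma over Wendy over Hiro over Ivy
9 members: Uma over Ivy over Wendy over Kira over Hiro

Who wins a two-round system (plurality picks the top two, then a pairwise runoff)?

Round 1 first-place votes: Hiro 0, Ivy 23, Kira 13, Uma 21, Wendy 13. Ivy and Uma advance.
Runoff: Ivy is ranked above Uma on 23 ballots, Uma above Ivy on 47.

Uma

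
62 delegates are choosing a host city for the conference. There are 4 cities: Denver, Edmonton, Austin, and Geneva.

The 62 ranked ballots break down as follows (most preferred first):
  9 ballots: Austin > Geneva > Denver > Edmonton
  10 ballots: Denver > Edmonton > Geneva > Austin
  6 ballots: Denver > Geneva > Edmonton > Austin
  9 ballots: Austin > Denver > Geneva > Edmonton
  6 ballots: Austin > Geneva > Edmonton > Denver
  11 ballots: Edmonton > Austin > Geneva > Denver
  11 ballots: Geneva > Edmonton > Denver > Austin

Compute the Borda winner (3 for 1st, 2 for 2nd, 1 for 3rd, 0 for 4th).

Geneva

Denver: 9×1 + 10×3 + 6×3 + 9×2 + 6×0 + 11×0 + 11×1 = 86
Edmonton: 9×0 + 10×2 + 6×1 + 9×0 + 6×1 + 11×3 + 11×2 = 87
Austin: 9×3 + 10×0 + 6×0 + 9×3 + 6×3 + 11×2 + 11×0 = 94
Geneva: 9×2 + 10×1 + 6×2 + 9×1 + 6×2 + 11×1 + 11×3 = 105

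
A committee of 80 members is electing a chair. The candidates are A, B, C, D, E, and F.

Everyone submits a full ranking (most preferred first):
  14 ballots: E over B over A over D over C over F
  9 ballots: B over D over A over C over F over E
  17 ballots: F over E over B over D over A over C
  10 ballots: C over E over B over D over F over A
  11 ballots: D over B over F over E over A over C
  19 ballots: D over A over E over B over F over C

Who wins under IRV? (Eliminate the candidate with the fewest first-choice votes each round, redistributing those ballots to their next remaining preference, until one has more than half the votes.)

Round 1: A 0, B 9, C 10, D 30, E 14, F 17. A eliminated.
Round 2: B 9, C 10, D 30, E 14, F 17. B eliminated.
Round 3: C 10, D 39, E 14, F 17. C eliminated.
Round 4: D 39, E 24, F 17. F eliminated.
Round 5: D 39, E 41. E has a majority (≥41).

E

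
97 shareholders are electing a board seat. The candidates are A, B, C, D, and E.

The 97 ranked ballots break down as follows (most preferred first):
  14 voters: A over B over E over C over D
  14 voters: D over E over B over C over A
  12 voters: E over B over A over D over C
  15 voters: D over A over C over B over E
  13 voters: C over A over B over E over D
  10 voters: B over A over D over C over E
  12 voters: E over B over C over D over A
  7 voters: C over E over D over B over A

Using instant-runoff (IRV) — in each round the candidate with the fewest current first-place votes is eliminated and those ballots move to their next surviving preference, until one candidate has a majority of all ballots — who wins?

Round 1: A 14, B 10, C 20, D 29, E 24. B eliminated.
Round 2: A 24, C 20, D 29, E 24. C eliminated.
Round 3: A 37, D 29, E 31. D eliminated.
Round 4: A 52, E 45. A has a majority (≥49).

A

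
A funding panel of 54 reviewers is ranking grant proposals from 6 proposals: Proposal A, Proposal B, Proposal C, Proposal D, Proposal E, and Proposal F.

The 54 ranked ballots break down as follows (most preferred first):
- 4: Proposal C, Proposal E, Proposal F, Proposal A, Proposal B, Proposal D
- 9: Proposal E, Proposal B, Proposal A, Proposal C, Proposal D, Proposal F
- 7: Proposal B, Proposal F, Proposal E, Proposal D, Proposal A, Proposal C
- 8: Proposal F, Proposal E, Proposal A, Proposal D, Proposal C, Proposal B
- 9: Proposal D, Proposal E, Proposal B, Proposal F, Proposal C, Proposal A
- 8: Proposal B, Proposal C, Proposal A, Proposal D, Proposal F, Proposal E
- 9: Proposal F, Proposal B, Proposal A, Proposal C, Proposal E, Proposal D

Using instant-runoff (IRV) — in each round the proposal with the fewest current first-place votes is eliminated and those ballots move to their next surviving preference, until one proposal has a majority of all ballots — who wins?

Proposal F

Round 1: Proposal A 0, Proposal B 15, Proposal C 4, Proposal D 9, Proposal E 9, Proposal F 17. Proposal A eliminated.
Round 2: Proposal B 15, Proposal C 4, Proposal D 9, Proposal E 9, Proposal F 17. Proposal C eliminated.
Round 3: Proposal B 15, Proposal D 9, Proposal E 13, Proposal F 17. Proposal D eliminated.
Round 4: Proposal B 15, Proposal E 22, Proposal F 17. Proposal B eliminated.
Round 5: Proposal E 22, Proposal F 32. Proposal F has a majority (≥28).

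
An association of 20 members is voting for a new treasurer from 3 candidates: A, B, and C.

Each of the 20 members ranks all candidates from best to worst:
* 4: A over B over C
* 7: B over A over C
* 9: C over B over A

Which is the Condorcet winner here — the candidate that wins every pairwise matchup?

B

B vs A: 16–4
B vs C: 11–9
B beats every other candidate.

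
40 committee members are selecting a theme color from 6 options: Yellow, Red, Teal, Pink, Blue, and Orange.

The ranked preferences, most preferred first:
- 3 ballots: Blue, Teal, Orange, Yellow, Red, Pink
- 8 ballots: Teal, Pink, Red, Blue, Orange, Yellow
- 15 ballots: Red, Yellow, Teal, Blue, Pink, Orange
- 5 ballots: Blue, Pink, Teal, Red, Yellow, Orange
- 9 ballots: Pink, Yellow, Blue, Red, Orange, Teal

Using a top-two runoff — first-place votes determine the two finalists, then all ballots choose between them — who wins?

Pink

Round 1 first-place votes: Yellow 0, Red 15, Teal 8, Pink 9, Blue 8, Orange 0. Red and Pink advance.
Runoff: Red is ranked above Pink on 18 ballots, Pink above Red on 22.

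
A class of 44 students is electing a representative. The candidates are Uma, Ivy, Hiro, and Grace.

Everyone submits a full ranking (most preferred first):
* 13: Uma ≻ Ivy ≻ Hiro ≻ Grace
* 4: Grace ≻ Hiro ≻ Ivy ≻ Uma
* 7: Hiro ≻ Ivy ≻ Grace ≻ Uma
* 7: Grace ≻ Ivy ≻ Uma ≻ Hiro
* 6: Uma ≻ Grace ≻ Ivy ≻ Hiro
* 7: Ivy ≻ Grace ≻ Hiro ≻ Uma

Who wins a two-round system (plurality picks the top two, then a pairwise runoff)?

Round 1 first-place votes: Uma 19, Ivy 7, Hiro 7, Grace 11. Uma and Grace advance.
Runoff: Uma is ranked above Grace on 19 ballots, Grace above Uma on 25.

Grace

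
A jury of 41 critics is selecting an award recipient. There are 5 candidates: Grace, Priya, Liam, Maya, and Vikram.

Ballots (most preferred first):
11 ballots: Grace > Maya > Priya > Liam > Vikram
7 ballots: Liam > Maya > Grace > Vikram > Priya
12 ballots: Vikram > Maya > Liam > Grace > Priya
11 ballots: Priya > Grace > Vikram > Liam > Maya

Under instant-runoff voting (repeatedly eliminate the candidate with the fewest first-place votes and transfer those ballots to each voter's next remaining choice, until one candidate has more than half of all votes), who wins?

Grace

Round 1: Grace 11, Priya 11, Liam 7, Maya 0, Vikram 12. Maya eliminated.
Round 2: Grace 11, Priya 11, Liam 7, Vikram 12. Liam eliminated.
Round 3: Grace 18, Priya 11, Vikram 12. Priya eliminated.
Round 4: Grace 29, Vikram 12. Grace has a majority (≥21).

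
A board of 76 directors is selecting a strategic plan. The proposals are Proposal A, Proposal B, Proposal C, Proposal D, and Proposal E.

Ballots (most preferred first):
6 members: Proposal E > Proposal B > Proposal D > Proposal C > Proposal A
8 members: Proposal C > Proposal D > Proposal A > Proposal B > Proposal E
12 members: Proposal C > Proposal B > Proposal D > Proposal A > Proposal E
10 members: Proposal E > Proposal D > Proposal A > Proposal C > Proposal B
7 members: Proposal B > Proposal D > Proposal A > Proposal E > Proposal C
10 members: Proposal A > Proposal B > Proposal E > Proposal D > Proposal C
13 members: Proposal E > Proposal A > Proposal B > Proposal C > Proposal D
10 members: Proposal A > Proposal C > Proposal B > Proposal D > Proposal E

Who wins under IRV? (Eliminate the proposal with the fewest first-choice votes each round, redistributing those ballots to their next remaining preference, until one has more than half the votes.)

Proposal A

Round 1: Proposal A 20, Proposal B 7, Proposal C 20, Proposal D 0, Proposal E 29. Proposal D eliminated.
Round 2: Proposal A 20, Proposal B 7, Proposal C 20, Proposal E 29. Proposal B eliminated.
Round 3: Proposal A 27, Proposal C 20, Proposal E 29. Proposal C eliminated.
Round 4: Proposal A 47, Proposal E 29. Proposal A has a majority (≥39).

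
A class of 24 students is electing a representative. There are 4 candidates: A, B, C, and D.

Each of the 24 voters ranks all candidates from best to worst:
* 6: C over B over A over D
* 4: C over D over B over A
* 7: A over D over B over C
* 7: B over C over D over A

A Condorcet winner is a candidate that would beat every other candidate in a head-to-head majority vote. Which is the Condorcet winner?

B

B vs A: 17–7
B vs C: 14–10
B vs D: 13–11
B beats every other candidate.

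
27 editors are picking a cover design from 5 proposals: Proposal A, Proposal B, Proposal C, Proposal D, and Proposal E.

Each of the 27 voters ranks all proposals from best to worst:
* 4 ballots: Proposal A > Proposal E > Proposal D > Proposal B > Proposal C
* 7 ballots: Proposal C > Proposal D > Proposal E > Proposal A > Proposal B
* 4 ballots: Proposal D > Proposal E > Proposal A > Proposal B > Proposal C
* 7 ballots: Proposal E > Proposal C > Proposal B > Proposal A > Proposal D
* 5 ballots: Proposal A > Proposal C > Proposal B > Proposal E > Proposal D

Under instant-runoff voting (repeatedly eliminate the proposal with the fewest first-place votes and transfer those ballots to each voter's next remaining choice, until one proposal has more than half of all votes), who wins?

Round 1: Proposal A 9, Proposal B 0, Proposal C 7, Proposal D 4, Proposal E 7. Proposal B eliminated.
Round 2: Proposal A 9, Proposal C 7, Proposal D 4, Proposal E 7. Proposal D eliminated.
Round 3: Proposal A 9, Proposal C 7, Proposal E 11. Proposal C eliminated.
Round 4: Proposal A 9, Proposal E 18. Proposal E has a majority (≥14).

Proposal E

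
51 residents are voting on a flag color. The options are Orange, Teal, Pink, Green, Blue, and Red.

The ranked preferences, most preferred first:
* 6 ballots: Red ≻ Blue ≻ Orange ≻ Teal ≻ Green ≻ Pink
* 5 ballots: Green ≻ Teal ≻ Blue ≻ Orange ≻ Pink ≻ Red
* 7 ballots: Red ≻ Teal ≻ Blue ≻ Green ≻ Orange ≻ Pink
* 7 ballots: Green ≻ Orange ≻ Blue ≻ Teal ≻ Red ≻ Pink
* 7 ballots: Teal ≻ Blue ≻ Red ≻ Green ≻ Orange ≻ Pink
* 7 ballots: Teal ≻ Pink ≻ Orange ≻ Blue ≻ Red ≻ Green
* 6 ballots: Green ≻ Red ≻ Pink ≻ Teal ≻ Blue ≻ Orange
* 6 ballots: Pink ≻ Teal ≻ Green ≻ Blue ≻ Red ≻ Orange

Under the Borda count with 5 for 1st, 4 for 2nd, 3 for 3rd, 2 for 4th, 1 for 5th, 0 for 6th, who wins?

Orange: 6×3 + 5×2 + 7×1 + 7×4 + 7×1 + 7×3 + 6×0 + 6×0 = 91
Teal: 6×2 + 5×4 + 7×4 + 7×2 + 7×5 + 7×5 + 6×2 + 6×4 = 180
Pink: 6×0 + 5×1 + 7×0 + 7×0 + 7×0 + 7×4 + 6×3 + 6×5 = 81
Green: 6×1 + 5×5 + 7×2 + 7×5 + 7×2 + 7×0 + 6×5 + 6×3 = 142
Blue: 6×4 + 5×3 + 7×3 + 7×3 + 7×4 + 7×2 + 6×1 + 6×2 = 141
Red: 6×5 + 5×0 + 7×5 + 7×1 + 7×3 + 7×1 + 6×4 + 6×1 = 130

Teal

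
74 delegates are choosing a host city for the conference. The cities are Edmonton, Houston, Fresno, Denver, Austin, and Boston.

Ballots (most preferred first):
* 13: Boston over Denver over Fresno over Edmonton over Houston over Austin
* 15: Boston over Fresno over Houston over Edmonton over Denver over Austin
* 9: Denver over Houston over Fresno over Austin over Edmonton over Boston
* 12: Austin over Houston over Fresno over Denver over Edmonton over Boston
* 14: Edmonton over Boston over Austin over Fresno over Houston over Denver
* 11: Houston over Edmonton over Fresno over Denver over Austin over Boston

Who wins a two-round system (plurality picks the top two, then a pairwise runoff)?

Round 1 first-place votes: Edmonton 14, Houston 11, Fresno 0, Denver 9, Austin 12, Boston 28. Boston and Edmonton advance.
Runoff: Boston is ranked above Edmonton on 28 ballots, Edmonton above Boston on 46.

Edmonton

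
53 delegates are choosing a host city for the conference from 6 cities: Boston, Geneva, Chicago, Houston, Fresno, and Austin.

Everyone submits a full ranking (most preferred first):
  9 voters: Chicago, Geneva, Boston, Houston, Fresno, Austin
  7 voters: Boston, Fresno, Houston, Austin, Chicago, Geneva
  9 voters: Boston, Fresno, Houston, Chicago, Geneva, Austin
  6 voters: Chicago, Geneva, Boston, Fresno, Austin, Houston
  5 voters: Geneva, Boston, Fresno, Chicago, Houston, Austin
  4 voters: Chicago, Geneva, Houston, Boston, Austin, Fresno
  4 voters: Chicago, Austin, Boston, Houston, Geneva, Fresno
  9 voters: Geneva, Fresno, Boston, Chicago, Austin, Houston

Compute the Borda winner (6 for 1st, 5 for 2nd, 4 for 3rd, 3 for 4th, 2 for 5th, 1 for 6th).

Boston

Boston: 9×4 + 7×6 + 9×6 + 6×4 + 5×5 + 4×3 + 4×4 + 9×4 = 245
Geneva: 9×5 + 7×1 + 9×2 + 6×5 + 5×6 + 4×5 + 4×2 + 9×6 = 212
Chicago: 9×6 + 7×2 + 9×3 + 6×6 + 5×3 + 4×6 + 4×6 + 9×3 = 221
Houston: 9×3 + 7×4 + 9×4 + 6×1 + 5×2 + 4×4 + 4×3 + 9×1 = 144
Fresno: 9×2 + 7×5 + 9×5 + 6×3 + 5×4 + 4×1 + 4×1 + 9×5 = 189
Austin: 9×1 + 7×3 + 9×1 + 6×2 + 5×1 + 4×2 + 4×5 + 9×2 = 102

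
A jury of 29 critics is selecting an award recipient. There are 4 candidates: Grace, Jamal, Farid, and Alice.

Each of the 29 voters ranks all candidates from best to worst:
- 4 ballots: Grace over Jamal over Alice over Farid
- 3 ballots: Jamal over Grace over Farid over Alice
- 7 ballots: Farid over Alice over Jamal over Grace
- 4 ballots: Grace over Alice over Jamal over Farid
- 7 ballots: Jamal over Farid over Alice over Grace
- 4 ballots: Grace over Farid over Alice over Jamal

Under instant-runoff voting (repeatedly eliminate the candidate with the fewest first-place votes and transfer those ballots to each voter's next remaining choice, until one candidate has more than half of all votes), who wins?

Jamal

Round 1: Grace 12, Jamal 10, Farid 7, Alice 0. Alice eliminated.
Round 2: Grace 12, Jamal 10, Farid 7. Farid eliminated.
Round 3: Grace 12, Jamal 17. Jamal has a majority (≥15).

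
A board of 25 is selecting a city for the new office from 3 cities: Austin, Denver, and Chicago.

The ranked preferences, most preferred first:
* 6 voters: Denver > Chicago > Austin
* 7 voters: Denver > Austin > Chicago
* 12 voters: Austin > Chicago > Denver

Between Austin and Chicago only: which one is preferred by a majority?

Austin

Austin is ranked above Chicago on 19 ballots; Chicago above Austin on 6.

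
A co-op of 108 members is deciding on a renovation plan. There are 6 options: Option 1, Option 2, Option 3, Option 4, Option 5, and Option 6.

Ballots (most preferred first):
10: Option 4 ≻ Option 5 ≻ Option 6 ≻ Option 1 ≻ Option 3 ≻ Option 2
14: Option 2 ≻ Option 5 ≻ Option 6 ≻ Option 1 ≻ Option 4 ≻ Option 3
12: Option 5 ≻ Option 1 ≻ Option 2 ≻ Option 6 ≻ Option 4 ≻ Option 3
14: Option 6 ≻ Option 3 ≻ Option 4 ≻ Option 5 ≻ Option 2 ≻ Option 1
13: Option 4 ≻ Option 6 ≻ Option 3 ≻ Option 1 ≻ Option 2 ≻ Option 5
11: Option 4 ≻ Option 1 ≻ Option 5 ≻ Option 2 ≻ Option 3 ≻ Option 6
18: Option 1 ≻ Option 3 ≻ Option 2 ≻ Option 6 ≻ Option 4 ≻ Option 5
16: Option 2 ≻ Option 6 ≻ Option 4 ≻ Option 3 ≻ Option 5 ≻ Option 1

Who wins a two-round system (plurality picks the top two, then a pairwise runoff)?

Round 1 first-place votes: Option 1 18, Option 2 30, Option 3 0, Option 4 34, Option 5 12, Option 6 14. Option 4 and Option 2 advance.
Runoff: Option 4 is ranked above Option 2 on 48 ballots, Option 2 above Option 4 on 60.

Option 2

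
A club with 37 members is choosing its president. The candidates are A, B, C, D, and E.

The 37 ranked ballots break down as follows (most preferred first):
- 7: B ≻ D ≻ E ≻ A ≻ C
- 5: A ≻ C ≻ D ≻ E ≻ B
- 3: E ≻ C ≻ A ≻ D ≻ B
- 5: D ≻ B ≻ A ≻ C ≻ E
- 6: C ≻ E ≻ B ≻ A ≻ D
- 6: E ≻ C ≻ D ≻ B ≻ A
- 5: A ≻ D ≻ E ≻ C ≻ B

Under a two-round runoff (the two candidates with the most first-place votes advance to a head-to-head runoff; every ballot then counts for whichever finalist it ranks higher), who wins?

Round 1 first-place votes: A 10, B 7, C 6, D 5, E 9. A and E advance.
Runoff: A is ranked above E on 15 ballots, E above A on 22.

E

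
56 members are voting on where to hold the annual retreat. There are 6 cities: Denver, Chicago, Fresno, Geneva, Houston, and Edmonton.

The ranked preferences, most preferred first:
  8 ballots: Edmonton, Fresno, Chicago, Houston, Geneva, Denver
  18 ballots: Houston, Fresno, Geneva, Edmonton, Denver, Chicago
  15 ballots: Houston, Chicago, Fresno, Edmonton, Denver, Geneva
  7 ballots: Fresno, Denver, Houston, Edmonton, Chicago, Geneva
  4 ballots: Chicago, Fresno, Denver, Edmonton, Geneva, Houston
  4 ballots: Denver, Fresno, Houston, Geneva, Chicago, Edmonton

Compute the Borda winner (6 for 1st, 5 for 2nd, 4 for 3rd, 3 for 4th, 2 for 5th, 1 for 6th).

Fresno

Denver: 8×1 + 18×2 + 15×2 + 7×5 + 4×4 + 4×6 = 149
Chicago: 8×4 + 18×1 + 15×5 + 7×2 + 4×6 + 4×2 = 171
Fresno: 8×5 + 18×5 + 15×4 + 7×6 + 4×5 + 4×5 = 272
Geneva: 8×2 + 18×4 + 15×1 + 7×1 + 4×2 + 4×3 = 130
Houston: 8×3 + 18×6 + 15×6 + 7×4 + 4×1 + 4×4 = 270
Edmonton: 8×6 + 18×3 + 15×3 + 7×3 + 4×3 + 4×1 = 184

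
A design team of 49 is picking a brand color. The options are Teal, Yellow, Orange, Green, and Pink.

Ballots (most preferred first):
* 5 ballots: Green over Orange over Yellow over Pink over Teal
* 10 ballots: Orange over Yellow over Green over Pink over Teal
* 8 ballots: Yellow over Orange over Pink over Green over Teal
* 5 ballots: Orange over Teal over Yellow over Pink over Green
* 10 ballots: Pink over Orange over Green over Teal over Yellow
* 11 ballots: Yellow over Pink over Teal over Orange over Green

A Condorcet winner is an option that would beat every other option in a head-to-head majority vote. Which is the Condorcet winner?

Orange vs Teal: 38–11
Orange vs Yellow: 30–19
Orange vs Green: 44–5
Orange vs Pink: 28–21
Orange beats every other option.

Orange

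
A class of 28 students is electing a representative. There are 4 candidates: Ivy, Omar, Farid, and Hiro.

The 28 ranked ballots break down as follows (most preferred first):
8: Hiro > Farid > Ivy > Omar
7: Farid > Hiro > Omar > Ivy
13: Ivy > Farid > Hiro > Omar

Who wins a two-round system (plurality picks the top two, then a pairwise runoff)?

Hiro

Round 1 first-place votes: Ivy 13, Omar 0, Farid 7, Hiro 8. Ivy and Hiro advance.
Runoff: Ivy is ranked above Hiro on 13 ballots, Hiro above Ivy on 15.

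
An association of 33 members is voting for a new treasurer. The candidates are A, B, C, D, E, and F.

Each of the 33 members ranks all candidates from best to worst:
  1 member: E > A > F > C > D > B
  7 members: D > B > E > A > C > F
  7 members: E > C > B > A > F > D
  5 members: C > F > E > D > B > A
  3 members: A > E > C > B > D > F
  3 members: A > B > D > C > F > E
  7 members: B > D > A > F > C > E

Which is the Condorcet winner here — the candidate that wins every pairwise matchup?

B vs A: 26–7
B vs C: 17–16
B vs D: 20–13
B vs E: 17–16
B vs F: 27–6
B beats every other candidate.

B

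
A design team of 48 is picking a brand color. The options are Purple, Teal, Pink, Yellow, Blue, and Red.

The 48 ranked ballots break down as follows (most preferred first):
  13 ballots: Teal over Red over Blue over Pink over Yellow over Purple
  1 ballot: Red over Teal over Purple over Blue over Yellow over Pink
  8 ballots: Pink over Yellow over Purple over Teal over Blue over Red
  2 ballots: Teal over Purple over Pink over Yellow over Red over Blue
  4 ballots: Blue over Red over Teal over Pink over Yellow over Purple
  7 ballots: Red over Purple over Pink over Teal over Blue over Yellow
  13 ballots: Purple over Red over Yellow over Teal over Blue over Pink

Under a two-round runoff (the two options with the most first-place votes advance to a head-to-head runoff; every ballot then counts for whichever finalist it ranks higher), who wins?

Round 1 first-place votes: Purple 13, Teal 15, Pink 8, Yellow 0, Blue 4, Red 8. Teal and Purple advance.
Runoff: Teal is ranked above Purple on 20 ballots, Purple above Teal on 28.

Purple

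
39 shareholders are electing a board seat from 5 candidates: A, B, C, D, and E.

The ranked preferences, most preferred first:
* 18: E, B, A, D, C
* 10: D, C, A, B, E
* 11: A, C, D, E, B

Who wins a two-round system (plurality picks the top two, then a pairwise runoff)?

A

Round 1 first-place votes: A 11, B 0, C 0, D 10, E 18. E and A advance.
Runoff: E is ranked above A on 18 ballots, A above E on 21.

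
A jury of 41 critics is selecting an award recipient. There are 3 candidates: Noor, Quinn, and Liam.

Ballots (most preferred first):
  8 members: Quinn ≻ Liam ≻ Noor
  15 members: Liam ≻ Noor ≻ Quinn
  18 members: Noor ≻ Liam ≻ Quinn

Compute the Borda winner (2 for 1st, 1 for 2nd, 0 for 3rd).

Liam

Noor: 8×0 + 15×1 + 18×2 = 51
Quinn: 8×2 + 15×0 + 18×0 = 16
Liam: 8×1 + 15×2 + 18×1 = 56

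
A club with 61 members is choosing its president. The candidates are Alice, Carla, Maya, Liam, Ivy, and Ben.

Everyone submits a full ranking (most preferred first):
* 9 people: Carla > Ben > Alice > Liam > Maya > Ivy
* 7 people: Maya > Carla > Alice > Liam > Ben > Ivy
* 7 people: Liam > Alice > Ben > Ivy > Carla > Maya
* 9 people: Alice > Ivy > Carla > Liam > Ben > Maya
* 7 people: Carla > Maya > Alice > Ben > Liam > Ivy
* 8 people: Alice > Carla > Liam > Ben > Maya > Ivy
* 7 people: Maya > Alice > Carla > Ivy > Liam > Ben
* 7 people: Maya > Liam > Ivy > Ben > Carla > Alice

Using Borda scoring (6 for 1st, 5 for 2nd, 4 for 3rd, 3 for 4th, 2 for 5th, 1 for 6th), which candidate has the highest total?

Alice: 9×4 + 7×4 + 7×5 + 9×6 + 7×4 + 8×6 + 7×5 + 7×1 = 271
Carla: 9×6 + 7×5 + 7×2 + 9×4 + 7×6 + 8×5 + 7×4 + 7×2 = 263
Maya: 9×2 + 7×6 + 7×1 + 9×1 + 7×5 + 8×2 + 7×6 + 7×6 = 211
Liam: 9×3 + 7×3 + 7×6 + 9×3 + 7×2 + 8×4 + 7×2 + 7×5 = 212
Ivy: 9×1 + 7×1 + 7×3 + 9×5 + 7×1 + 8×1 + 7×3 + 7×4 = 146
Ben: 9×5 + 7×2 + 7×4 + 9×2 + 7×3 + 8×3 + 7×1 + 7×3 = 178

Alice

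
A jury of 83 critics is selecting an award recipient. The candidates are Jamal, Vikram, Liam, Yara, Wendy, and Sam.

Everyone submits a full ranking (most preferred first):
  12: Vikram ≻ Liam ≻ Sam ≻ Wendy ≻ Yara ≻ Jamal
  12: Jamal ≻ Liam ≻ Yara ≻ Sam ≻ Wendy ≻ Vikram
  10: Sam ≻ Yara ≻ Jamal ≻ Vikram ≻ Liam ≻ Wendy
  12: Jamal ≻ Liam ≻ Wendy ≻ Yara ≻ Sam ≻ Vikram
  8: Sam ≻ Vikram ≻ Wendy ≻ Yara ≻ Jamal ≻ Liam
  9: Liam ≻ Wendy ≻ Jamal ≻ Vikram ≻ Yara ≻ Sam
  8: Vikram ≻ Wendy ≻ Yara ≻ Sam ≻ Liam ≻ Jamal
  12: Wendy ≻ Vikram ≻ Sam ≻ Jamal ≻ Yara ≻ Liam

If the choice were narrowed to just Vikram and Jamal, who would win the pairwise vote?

Vikram is ranked above Jamal on 40 ballots; Jamal above Vikram on 43.

Jamal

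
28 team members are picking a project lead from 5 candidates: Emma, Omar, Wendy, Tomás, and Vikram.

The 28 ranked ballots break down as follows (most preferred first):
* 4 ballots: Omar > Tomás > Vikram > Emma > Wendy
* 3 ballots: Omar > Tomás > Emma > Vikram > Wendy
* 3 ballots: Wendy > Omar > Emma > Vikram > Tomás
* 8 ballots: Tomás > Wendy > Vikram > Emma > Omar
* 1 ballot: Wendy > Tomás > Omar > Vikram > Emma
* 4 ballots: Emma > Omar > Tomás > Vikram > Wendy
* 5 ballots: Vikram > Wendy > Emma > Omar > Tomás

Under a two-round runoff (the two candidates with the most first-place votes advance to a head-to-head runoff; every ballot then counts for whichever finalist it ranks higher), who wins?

Omar

Round 1 first-place votes: Emma 4, Omar 7, Wendy 4, Tomás 8, Vikram 5. Tomás and Omar advance.
Runoff: Tomás is ranked above Omar on 9 ballots, Omar above Tomás on 19.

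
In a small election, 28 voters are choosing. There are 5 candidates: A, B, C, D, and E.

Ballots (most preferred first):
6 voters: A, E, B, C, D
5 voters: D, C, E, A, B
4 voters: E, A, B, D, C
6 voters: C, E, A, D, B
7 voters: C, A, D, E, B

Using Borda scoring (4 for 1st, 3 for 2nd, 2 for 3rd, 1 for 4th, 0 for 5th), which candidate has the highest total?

A: 6×4 + 5×1 + 4×3 + 6×2 + 7×3 = 74
B: 6×2 + 5×0 + 4×2 + 6×0 + 7×0 = 20
C: 6×1 + 5×3 + 4×0 + 6×4 + 7×4 = 73
D: 6×0 + 5×4 + 4×1 + 6×1 + 7×2 = 44
E: 6×3 + 5×2 + 4×4 + 6×3 + 7×1 = 69

A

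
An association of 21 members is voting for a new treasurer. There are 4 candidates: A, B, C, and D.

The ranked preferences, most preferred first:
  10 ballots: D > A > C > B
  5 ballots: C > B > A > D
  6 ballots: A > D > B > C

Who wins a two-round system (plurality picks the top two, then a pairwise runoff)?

A

Round 1 first-place votes: A 6, B 0, C 5, D 10. D and A advance.
Runoff: D is ranked above A on 10 ballots, A above D on 11.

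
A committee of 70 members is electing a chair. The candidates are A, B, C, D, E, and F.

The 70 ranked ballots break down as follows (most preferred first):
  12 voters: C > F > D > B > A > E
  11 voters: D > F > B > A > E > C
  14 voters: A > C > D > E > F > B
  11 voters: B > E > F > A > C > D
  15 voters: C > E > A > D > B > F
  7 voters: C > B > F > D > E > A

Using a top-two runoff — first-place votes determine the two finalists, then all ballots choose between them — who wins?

Round 1 first-place votes: A 14, B 11, C 34, D 11, E 0, F 0. C and A advance.
Runoff: C is ranked above A on 34 ballots, A above C on 36.

A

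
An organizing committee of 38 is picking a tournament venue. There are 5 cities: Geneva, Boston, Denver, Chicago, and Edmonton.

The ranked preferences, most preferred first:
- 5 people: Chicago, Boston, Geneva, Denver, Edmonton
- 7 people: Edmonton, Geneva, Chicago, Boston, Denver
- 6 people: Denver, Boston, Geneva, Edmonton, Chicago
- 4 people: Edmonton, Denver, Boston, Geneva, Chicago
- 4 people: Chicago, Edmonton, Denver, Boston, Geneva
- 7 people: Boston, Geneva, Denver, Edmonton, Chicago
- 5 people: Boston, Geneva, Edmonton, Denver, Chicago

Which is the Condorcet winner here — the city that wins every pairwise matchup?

Boston vs Geneva: 31–7
Boston vs Denver: 24–14
Boston vs Chicago: 22–16
Boston vs Edmonton: 23–15
Boston beats every other city.

Boston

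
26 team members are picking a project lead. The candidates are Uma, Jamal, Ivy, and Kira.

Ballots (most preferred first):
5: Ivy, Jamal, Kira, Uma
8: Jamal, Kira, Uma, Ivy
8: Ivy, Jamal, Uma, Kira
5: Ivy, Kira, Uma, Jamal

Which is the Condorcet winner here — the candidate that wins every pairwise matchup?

Ivy

Ivy vs Uma: 18–8
Ivy vs Jamal: 18–8
Ivy vs Kira: 18–8
Ivy beats every other candidate.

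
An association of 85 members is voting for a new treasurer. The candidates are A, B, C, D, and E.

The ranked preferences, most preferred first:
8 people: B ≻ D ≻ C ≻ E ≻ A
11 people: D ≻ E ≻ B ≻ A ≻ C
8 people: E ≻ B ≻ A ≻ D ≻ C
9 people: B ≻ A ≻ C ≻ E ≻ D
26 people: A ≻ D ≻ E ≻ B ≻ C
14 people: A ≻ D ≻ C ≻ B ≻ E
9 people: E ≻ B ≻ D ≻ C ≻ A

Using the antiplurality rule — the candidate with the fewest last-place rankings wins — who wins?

B

Last-place votes: A 17, B 0, C 45, D 9, E 14.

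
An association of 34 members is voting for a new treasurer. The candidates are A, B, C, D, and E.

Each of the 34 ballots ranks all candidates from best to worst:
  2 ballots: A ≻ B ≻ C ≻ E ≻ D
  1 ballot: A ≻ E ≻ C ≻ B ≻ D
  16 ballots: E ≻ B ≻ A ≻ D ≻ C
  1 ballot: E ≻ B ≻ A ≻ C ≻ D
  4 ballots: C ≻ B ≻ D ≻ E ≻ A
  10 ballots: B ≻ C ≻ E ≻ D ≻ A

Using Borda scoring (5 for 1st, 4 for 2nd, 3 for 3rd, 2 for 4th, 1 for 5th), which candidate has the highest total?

A: 2×5 + 1×5 + 16×3 + 1×3 + 4×1 + 10×1 = 80
B: 2×4 + 1×2 + 16×4 + 1×4 + 4×4 + 10×5 = 144
C: 2×3 + 1×3 + 16×1 + 1×2 + 4×5 + 10×4 = 87
D: 2×1 + 1×1 + 16×2 + 1×1 + 4×3 + 10×2 = 68
E: 2×2 + 1×4 + 16×5 + 1×5 + 4×2 + 10×3 = 131

B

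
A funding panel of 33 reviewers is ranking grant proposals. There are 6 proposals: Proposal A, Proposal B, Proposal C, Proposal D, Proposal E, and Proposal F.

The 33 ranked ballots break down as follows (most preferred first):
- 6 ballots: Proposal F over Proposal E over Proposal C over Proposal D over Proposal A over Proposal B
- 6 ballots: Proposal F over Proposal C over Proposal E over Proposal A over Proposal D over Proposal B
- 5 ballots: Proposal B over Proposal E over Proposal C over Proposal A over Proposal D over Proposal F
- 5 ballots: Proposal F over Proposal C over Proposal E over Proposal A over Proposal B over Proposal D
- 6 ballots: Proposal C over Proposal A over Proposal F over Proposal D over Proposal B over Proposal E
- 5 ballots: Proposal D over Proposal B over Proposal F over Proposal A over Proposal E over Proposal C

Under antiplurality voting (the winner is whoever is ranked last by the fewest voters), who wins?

Proposal A

Last-place votes: Proposal A 0, Proposal B 12, Proposal C 5, Proposal D 5, Proposal E 6, Proposal F 5.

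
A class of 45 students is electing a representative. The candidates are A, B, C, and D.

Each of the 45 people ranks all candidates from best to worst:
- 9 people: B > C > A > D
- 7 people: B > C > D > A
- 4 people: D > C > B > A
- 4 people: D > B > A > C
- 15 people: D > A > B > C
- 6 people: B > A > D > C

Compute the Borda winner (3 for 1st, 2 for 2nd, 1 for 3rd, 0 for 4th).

B

A: 9×1 + 7×0 + 4×0 + 4×1 + 15×2 + 6×2 = 55
B: 9×3 + 7×3 + 4×1 + 4×2 + 15×1 + 6×3 = 93
C: 9×2 + 7×2 + 4×2 + 4×0 + 15×0 + 6×0 = 40
D: 9×0 + 7×1 + 4×3 + 4×3 + 15×3 + 6×1 = 82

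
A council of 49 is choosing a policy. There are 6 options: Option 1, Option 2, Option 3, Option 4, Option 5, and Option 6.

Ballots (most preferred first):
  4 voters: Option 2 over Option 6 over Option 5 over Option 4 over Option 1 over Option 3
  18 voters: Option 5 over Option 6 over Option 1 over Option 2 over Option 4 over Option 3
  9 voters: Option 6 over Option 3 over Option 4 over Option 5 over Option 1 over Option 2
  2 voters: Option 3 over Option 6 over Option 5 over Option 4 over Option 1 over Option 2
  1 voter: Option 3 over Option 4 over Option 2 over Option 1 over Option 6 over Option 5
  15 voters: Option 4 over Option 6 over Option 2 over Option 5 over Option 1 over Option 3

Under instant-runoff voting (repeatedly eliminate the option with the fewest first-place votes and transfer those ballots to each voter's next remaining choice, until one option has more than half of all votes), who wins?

Option 4

Round 1: Option 1 0, Option 2 4, Option 3 3, Option 4 15, Option 5 18, Option 6 9. Option 1 eliminated.
Round 2: Option 2 4, Option 3 3, Option 4 15, Option 5 18, Option 6 9. Option 3 eliminated.
Round 3: Option 2 4, Option 4 16, Option 5 18, Option 6 11. Option 2 eliminated.
Round 4: Option 4 16, Option 5 18, Option 6 15. Option 6 eliminated.
Round 5: Option 4 25, Option 5 24. Option 4 has a majority (≥25).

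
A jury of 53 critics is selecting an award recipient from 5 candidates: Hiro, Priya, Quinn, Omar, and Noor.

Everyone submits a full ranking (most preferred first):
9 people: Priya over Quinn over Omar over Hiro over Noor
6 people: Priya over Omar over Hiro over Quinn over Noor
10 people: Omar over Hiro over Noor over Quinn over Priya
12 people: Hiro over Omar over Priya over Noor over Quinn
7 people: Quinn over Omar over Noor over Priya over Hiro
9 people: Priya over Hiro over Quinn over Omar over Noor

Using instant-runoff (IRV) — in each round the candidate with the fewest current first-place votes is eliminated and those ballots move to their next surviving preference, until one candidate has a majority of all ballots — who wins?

Omar

Round 1: Hiro 12, Priya 24, Quinn 7, Omar 10, Noor 0. Noor eliminated.
Round 2: Hiro 12, Priya 24, Quinn 7, Omar 10. Quinn eliminated.
Round 3: Hiro 12, Priya 24, Omar 17. Hiro eliminated.
Round 4: Priya 24, Omar 29. Omar has a majority (≥27).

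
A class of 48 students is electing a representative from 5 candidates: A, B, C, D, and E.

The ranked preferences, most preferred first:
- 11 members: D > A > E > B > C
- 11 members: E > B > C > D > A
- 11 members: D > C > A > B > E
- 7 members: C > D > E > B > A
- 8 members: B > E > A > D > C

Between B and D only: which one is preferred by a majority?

B is ranked above D on 19 ballots; D above B on 29.

D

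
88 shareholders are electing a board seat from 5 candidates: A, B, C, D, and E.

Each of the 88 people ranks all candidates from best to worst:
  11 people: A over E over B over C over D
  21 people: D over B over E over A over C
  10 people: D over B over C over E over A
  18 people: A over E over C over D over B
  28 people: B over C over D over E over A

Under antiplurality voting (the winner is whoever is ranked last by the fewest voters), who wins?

E

Last-place votes: A 38, B 18, C 21, D 11, E 0.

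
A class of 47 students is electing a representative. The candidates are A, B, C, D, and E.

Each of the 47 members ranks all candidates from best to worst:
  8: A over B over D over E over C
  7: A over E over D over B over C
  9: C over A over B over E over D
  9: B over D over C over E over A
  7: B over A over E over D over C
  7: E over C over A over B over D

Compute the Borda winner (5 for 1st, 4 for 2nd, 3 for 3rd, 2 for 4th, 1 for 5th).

A: 8×5 + 7×5 + 9×4 + 9×1 + 7×4 + 7×3 = 169
B: 8×4 + 7×2 + 9×3 + 9×5 + 7×5 + 7×2 = 167
C: 8×1 + 7×1 + 9×5 + 9×3 + 7×1 + 7×4 = 122
D: 8×3 + 7×3 + 9×1 + 9×4 + 7×2 + 7×1 = 111
E: 8×2 + 7×4 + 9×2 + 9×2 + 7×3 + 7×5 = 136

A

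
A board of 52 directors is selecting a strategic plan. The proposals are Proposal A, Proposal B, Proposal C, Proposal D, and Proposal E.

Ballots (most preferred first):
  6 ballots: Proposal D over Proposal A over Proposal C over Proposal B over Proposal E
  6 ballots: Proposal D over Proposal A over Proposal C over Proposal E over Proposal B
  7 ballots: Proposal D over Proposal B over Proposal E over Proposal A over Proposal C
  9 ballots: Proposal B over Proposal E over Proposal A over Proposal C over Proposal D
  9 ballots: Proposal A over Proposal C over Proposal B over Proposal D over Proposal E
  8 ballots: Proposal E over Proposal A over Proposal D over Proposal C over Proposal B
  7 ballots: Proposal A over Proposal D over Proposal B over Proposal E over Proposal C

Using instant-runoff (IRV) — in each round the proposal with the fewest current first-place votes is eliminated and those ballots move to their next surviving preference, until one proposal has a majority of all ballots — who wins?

Round 1: Proposal A 16, Proposal B 9, Proposal C 0, Proposal D 19, Proposal E 8. Proposal C eliminated.
Round 2: Proposal A 16, Proposal B 9, Proposal D 19, Proposal E 8. Proposal E eliminated.
Round 3: Proposal A 24, Proposal B 9, Proposal D 19. Proposal B eliminated.
Round 4: Proposal A 33, Proposal D 19. Proposal A has a majority (≥27).

Proposal A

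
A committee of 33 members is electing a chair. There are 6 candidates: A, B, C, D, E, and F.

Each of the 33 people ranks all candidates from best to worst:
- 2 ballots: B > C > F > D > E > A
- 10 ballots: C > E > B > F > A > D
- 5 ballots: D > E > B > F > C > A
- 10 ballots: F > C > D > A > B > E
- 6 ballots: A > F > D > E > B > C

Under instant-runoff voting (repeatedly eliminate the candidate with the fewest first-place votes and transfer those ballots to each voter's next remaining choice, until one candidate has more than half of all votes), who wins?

F

Round 1: A 6, B 2, C 10, D 5, E 0, F 10. E eliminated.
Round 2: A 6, B 2, C 10, D 5, F 10. B eliminated.
Round 3: A 6, C 12, D 5, F 10. D eliminated.
Round 4: A 6, C 12, F 15. A eliminated.
Round 5: C 12, F 21. F has a majority (≥17).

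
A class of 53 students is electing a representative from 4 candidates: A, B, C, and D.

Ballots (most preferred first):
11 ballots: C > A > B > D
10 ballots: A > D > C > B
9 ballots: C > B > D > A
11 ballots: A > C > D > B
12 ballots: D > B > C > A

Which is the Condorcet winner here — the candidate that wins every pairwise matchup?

C

C vs A: 32–21
C vs B: 41–12
C vs D: 31–22
C beats every other candidate.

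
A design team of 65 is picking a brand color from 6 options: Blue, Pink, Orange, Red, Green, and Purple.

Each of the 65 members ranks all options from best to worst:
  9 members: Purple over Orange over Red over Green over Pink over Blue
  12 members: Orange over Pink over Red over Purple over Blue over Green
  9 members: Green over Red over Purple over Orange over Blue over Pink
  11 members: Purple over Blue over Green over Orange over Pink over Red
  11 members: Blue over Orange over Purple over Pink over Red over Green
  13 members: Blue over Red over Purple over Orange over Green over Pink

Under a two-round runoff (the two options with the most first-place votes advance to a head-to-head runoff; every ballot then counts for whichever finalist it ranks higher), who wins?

Purple

Round 1 first-place votes: Blue 24, Pink 0, Orange 12, Red 0, Green 9, Purple 20. Blue and Purple advance.
Runoff: Blue is ranked above Purple on 24 ballots, Purple above Blue on 41.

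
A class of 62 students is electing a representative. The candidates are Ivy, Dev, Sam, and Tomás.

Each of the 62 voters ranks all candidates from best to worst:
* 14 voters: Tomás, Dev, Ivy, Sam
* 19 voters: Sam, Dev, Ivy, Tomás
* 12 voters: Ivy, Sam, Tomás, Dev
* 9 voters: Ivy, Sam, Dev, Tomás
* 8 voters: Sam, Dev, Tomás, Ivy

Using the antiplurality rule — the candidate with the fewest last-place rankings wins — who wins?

Last-place votes: Ivy 8, Dev 12, Sam 14, Tomás 28.

Ivy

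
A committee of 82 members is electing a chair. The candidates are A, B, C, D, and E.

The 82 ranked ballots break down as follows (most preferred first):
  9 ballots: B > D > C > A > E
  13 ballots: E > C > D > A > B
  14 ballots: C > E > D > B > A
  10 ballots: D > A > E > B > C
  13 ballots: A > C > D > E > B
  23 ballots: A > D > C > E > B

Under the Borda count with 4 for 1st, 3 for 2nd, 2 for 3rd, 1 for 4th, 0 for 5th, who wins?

D

A: 9×1 + 13×1 + 14×0 + 10×3 + 13×4 + 23×4 = 196
B: 9×4 + 13×0 + 14×1 + 10×1 + 13×0 + 23×0 = 60
C: 9×2 + 13×3 + 14×4 + 10×0 + 13×3 + 23×2 = 198
D: 9×3 + 13×2 + 14×2 + 10×4 + 13×2 + 23×3 = 216
E: 9×0 + 13×4 + 14×3 + 10×2 + 13×1 + 23×1 = 150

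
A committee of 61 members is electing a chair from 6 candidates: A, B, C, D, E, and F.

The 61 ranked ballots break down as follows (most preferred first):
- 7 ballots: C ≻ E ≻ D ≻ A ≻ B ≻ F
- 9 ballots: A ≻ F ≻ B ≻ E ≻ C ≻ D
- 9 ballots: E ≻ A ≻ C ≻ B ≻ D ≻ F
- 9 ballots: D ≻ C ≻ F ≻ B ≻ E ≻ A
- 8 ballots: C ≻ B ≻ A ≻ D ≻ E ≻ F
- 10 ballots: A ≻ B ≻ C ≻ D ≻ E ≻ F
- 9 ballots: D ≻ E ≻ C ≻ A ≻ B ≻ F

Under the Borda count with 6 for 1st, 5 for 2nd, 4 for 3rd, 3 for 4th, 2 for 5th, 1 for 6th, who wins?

A: 7×3 + 9×6 + 9×5 + 9×1 + 8×4 + 10×6 + 9×3 = 248
B: 7×2 + 9×4 + 9×3 + 9×3 + 8×5 + 10×5 + 9×2 = 212
C: 7×6 + 9×2 + 9×4 + 9×5 + 8×6 + 10×4 + 9×4 = 265
D: 7×4 + 9×1 + 9×2 + 9×6 + 8×3 + 10×3 + 9×6 = 217
E: 7×5 + 9×3 + 9×6 + 9×2 + 8×2 + 10×2 + 9×5 = 215
F: 7×1 + 9×5 + 9×1 + 9×4 + 8×1 + 10×1 + 9×1 = 124

C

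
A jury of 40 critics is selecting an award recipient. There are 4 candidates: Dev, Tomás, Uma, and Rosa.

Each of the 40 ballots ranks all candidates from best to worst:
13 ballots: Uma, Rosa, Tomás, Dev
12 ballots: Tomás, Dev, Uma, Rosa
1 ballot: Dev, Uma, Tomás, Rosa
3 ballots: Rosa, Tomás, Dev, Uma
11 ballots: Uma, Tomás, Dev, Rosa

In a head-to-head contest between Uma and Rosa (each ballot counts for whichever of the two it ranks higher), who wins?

Uma

Uma is ranked above Rosa on 37 ballots; Rosa above Uma on 3.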